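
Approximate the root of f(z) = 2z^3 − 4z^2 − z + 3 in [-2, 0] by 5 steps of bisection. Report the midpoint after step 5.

-0.8125

f(-1) = -2 < 0, so the root lies in [-1, 0]
f(-0.5) = 2.25 > 0, so the root lies in [-1, -0.5]
f(-0.75) = 0.65625 > 0, so the root lies in [-1, -0.75]
f(-0.875) = -0.5273 < 0, so the root lies in [-0.875, -0.75]
f(-0.8125) = 0.0991 > 0, so the root lies in [-0.875, -0.8125]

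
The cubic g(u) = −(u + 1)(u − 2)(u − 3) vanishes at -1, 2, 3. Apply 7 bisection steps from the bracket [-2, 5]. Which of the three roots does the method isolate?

-1

u = 1.5 gives g = -1.875, negative; keep [-2, 1.5]
u = -0.25 gives g = -5.484375, negative; keep [-2, -0.25]
u = -1.125 gives g = 1.611328, positive; keep [-1.125, -0.25]
u = -0.6875 gives g = -3.0969, negative; keep [-1.125, -0.6875]
u = -0.90625 gives g = -1.0643, negative; keep [-1.125, -0.90625]
u = -1.015625 gives g = 0.1892, positive; keep [-1.015625, -0.90625]
u = -0.9609375 gives g = -0.4581, negative; keep [-1.015625, -0.9609375]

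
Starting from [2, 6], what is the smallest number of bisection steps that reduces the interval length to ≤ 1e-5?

19

Width after n steps is 4/2^n. Need 2^n ≥ 4/1e-5 = 400000.
2^18 = 262144 < 400000 ≤ 2^19 = 524288, so n = 19.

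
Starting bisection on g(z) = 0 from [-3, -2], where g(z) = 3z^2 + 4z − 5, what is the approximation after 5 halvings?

-2.09375

z = -2.5 gives g = 3.75, positive; keep [-2.5, -2]
z = -2.25 gives g = 1.1875, positive; keep [-2.25, -2]
z = -2.125 gives g = 0.046875, positive; keep [-2.125, -2]
z = -2.0625 gives g = -0.4883, negative; keep [-2.125, -2.0625]
z = -2.09375 gives g = -0.2236, negative; keep [-2.125, -2.09375]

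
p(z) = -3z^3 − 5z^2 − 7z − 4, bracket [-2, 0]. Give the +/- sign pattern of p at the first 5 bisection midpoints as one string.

+--+-

midpoint -1: p = 1 > 0 → [-1, 0]
midpoint -0.5: p = -1.375 < 0 → [-1, -0.5]
midpoint -0.75: p = -0.296875 < 0 → [-1, -0.75]
midpoint -0.875: p = 0.3066 > 0 → [-0.875, -0.75]
midpoint -0.8125: p = -0.0042 < 0 → [-0.875, -0.8125]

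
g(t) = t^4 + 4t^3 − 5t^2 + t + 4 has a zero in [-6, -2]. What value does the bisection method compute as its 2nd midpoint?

midpoint -4: g = -80 < 0 → [-6, -4]
midpoint -5: g = -1 < 0 → [-6, -5]

-5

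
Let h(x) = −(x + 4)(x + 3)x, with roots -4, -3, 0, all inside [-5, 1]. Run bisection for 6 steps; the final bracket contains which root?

0

x = -2 gives h = 4, positive; keep [-2, 1]
x = -0.5 gives h = 4.375, positive; keep [-0.5, 1]
x = 0.25 gives h = -3.453125, negative; keep [-0.5, 0.25]
x = -0.125 gives h = 1.3926, positive; keep [-0.125, 0.25]
x = 0.0625 gives h = -0.7776, negative; keep [-0.125, 0.0625]
x = -0.03125 gives h = 0.3682, positive; keep [-0.03125, 0.0625]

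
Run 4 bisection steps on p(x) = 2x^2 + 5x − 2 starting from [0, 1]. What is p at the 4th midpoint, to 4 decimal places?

-0.2422

m = 0.5, p(m) = 1 (+); new bracket [0, 0.5]
m = 0.25, p(m) = -0.625 (−); new bracket [0.25, 0.5]
m = 0.375, p(m) = 0.15625 (+); new bracket [0.25, 0.375]
m = 0.3125, p(m) = -0.2422 (−); new bracket [0.3125, 0.375]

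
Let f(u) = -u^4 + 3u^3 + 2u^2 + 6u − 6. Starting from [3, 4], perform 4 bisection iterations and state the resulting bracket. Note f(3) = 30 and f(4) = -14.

[3.8125, 3.875]

f(3.5) = 18.0625 > 0, so the root lies in [3.5, 4]
f(3.75) = 5.074219 > 0, so the root lies in [3.75, 4]
f(3.875) = -3.631104 < 0, so the root lies in [3.75, 3.875]
f(3.8125) = 0.9204 > 0, so the root lies in [3.8125, 3.875]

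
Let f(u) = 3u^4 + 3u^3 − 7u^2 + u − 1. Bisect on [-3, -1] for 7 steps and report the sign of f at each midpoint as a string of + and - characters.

-++-+--

m = -2, f(m) = -7 (−); new bracket [-3, -2]
m = -2.5, f(m) = 23.0625 (+); new bracket [-2.5, -2]
m = -2.25, f(m) = 4.027344 (+); new bracket [-2.25, -2]
m = -2.125, f(m) = -2.3489 (−); new bracket [-2.25, -2.125]
m = -2.1875, f(m) = 0.607 (+); new bracket [-2.1875, -2.125]
m = -2.15625, f(m) = -0.9269 (−); new bracket [-2.1875, -2.15625]
m = -2.171875, f(m) = -0.1742 (−); new bracket [-2.1875, -2.171875]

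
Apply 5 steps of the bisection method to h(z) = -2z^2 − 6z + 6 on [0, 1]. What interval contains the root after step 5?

[0.78125, 0.8125]

m = 0.5, h(m) = 2.5 (+); new bracket [0.5, 1]
m = 0.75, h(m) = 0.375 (+); new bracket [0.75, 1]
m = 0.875, h(m) = -0.78125 (−); new bracket [0.75, 0.875]
m = 0.8125, h(m) = -0.1953 (−); new bracket [0.75, 0.8125]
m = 0.78125, h(m) = 0.0918 (+); new bracket [0.78125, 0.8125]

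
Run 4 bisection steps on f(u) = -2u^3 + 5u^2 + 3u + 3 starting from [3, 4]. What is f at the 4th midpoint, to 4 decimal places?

m = 3.5, f(m) = -11 (−); new bracket [3, 3.5]
m = 3.25, f(m) = -3.09375 (−); new bracket [3, 3.25]
m = 3.125, f(m) = 0.167969 (+); new bracket [3.125, 3.25]
m = 3.1875, f(m) = -1.4077 (−); new bracket [3.125, 3.1875]

-1.4077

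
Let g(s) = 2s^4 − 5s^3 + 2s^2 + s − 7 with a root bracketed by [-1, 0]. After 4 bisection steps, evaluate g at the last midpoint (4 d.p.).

-0.5149

g(-0.5) = -6.25 < 0, so the root lies in [-1, -0.5]
g(-0.75) = -3.882812 < 0, so the root lies in [-1, -0.75]
g(-0.875) = -1.821777 < 0, so the root lies in [-1, -0.875]
g(-0.9375) = -0.5149 < 0, so the root lies in [-1, -0.9375]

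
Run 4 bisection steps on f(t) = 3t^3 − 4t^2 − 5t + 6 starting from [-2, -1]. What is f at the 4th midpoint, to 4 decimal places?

-1.1111

t = -1.5 gives f = -5.625, negative; keep [-1.5, -1]
t = -1.25 gives f = 0.140625, positive; keep [-1.5, -1.25]
t = -1.375 gives f = -2.486328, negative; keep [-1.375, -1.25]
t = -1.3125 gives f = -1.1111, negative; keep [-1.3125, -1.25]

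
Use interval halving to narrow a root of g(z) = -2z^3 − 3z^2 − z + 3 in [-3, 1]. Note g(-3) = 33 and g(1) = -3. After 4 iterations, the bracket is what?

z = -1 gives g = 3, positive; keep [-1, 1]
z = 0 gives g = 3, positive; keep [0, 1]
z = 0.5 gives g = 1.5, positive; keep [0.5, 1]
z = 0.75 gives g = -0.2812, negative; keep [0.5, 0.75]

[0.5, 0.75]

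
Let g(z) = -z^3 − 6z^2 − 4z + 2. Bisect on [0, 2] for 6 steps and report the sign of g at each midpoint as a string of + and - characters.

m = 1, g(m) = -9 (−); new bracket [0, 1]
m = 0.5, g(m) = -1.625 (−); new bracket [0, 0.5]
m = 0.25, g(m) = 0.609375 (+); new bracket [0.25, 0.5]
m = 0.375, g(m) = -0.3965 (−); new bracket [0.25, 0.375]
m = 0.3125, g(m) = 0.1335 (+); new bracket [0.3125, 0.375]
m = 0.34375, g(m) = -0.1246 (−); new bracket [0.3125, 0.34375]

--+-+-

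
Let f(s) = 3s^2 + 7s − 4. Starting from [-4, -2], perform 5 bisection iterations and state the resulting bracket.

[-2.8125, -2.75]

f(-3) = 2 > 0, so the root lies in [-3, -2]
f(-2.5) = -2.75 < 0, so the root lies in [-3, -2.5]
f(-2.75) = -0.5625 < 0, so the root lies in [-3, -2.75]
f(-2.875) = 0.6719 > 0, so the root lies in [-2.875, -2.75]
f(-2.8125) = 0.043 > 0, so the root lies in [-2.8125, -2.75]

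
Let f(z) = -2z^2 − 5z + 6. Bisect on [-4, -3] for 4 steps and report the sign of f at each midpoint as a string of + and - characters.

midpoint -3.5: f = -1 < 0 → [-3.5, -3]
midpoint -3.25: f = 1.125 > 0 → [-3.5, -3.25]
midpoint -3.375: f = 0.09375 > 0 → [-3.5, -3.375]
midpoint -3.4375: f = -0.4453 < 0 → [-3.4375, -3.375]

-++-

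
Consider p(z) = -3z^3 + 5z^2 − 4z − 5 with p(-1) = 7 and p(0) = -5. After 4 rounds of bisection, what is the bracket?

[-0.625, -0.5625]

m = -0.5, p(m) = -1.375 (−); new bracket [-1, -0.5]
m = -0.75, p(m) = 2.078125 (+); new bracket [-0.75, -0.5]
m = -0.625, p(m) = 0.185547 (+); new bracket [-0.625, -0.5]
m = -0.5625, p(m) = -0.634 (−); new bracket [-0.625, -0.5625]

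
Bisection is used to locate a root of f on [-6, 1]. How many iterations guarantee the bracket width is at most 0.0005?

Width after n steps is 7/2^n. Need 2^n ≥ 7/0.0005 = 14000.
2^13 = 8192 < 14000 ≤ 2^14 = 16384, so n = 14.

14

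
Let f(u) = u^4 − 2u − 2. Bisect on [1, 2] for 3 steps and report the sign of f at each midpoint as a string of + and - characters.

m = 1.5, f(m) = 0.0625 (+); new bracket [1, 1.5]
m = 1.25, f(m) = -2.058594 (−); new bracket [1.25, 1.5]
m = 1.375, f(m) = -1.175537 (−); new bracket [1.375, 1.5]

+--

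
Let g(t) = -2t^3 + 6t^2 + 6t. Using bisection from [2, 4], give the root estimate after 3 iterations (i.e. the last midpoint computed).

3.75

t = 3 gives g = 18, positive; keep [3, 4]
t = 3.5 gives g = 8.75, positive; keep [3.5, 4]
t = 3.75 gives g = 1.40625, positive; keep [3.75, 4]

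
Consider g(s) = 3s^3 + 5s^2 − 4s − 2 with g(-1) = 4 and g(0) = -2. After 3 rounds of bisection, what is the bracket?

[-0.375, -0.25]

s = -0.5 gives g = 0.875, positive; keep [-0.5, 0]
s = -0.25 gives g = -0.734375, negative; keep [-0.5, -0.25]
s = -0.375 gives g = 0.044922, positive; keep [-0.375, -0.25]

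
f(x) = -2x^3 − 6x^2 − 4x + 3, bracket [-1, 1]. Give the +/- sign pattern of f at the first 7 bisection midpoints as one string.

f(0) = 3 > 0, so the root lies in [0, 1]
f(0.5) = -0.75 < 0, so the root lies in [0, 0.5]
f(0.25) = 1.59375 > 0, so the root lies in [0.25, 0.5]
f(0.375) = 0.5508 > 0, so the root lies in [0.375, 0.5]
f(0.4375) = -0.0659 < 0, so the root lies in [0.375, 0.4375]
f(0.40625) = 0.2507 > 0, so the root lies in [0.40625, 0.4375]
f(0.421875) = 0.0945 > 0, so the root lies in [0.421875, 0.4375]

+-++-++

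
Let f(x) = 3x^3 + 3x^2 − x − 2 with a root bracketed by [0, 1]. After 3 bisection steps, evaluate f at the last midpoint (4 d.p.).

f(0.5) = -1.375 < 0, so the root lies in [0.5, 1]
f(0.75) = 0.203125 > 0, so the root lies in [0.5, 0.75]
f(0.625) = -0.720703 < 0, so the root lies in [0.625, 0.75]

-0.7207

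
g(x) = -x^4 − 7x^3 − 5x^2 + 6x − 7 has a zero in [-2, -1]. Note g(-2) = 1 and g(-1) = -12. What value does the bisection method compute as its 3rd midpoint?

m = -1.5, g(m) = -8.6875 (−); new bracket [-2, -1.5]
m = -1.75, g(m) = -4.675781 (−); new bracket [-2, -1.75]
m = -1.875, g(m) = -2.045166 (−); new bracket [-2, -1.875]

-1.875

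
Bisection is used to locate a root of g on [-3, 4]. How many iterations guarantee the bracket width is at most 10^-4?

Width after n steps is 7/2^n. Need 2^n ≥ 7/10^-4 = 70000.
2^16 = 65536 < 70000 ≤ 2^17 = 131072, so n = 17.

17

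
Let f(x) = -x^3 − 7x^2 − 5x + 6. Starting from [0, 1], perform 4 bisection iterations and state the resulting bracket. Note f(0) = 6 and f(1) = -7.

m = 0.5, f(m) = 1.625 (+); new bracket [0.5, 1]
m = 0.75, f(m) = -2.109375 (−); new bracket [0.5, 0.75]
m = 0.625, f(m) = -0.103516 (−); new bracket [0.5, 0.625]
m = 0.5625, f(m) = 0.7947 (+); new bracket [0.5625, 0.625]

[0.5625, 0.625]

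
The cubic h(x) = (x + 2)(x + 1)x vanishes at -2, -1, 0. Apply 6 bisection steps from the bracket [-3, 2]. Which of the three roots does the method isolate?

x = -0.5 gives h = -0.375, negative; keep [-0.5, 2]
x = 0.75 gives h = 3.609375, positive; keep [-0.5, 0.75]
x = 0.125 gives h = 0.298828, positive; keep [-0.5, 0.125]
x = -0.1875 gives h = -0.2761, negative; keep [-0.1875, 0.125]
x = -0.03125 gives h = -0.0596, negative; keep [-0.03125, 0.125]
x = 0.046875 gives h = 0.1004, positive; keep [-0.03125, 0.046875]

0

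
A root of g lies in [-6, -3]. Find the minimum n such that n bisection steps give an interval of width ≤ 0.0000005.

Width after n steps is 3/2^n. Need 2^n ≥ 3/0.0000005 = 6000000.
2^22 = 4194304 < 6000000 ≤ 2^23 = 8388608, so n = 23.

23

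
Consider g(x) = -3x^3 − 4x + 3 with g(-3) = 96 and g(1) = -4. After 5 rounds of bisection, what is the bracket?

[0.5, 0.625]

x = -1 gives g = 10, positive; keep [-1, 1]
x = 0 gives g = 3, positive; keep [0, 1]
x = 0.5 gives g = 0.625, positive; keep [0.5, 1]
x = 0.75 gives g = -1.2656, negative; keep [0.5, 0.75]
x = 0.625 gives g = -0.2324, negative; keep [0.5, 0.625]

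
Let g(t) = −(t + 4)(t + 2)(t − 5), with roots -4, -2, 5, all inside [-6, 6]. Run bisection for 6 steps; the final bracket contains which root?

t = 0 gives g = 40, positive; keep [0, 6]
t = 3 gives g = 70, positive; keep [3, 6]
t = 4.5 gives g = 27.625, positive; keep [4.5, 6]
t = 5.25 gives g = -16.7656, negative; keep [4.5, 5.25]
t = 4.875 gives g = 7.627, positive; keep [4.875, 5.25]
t = 5.0625 gives g = -4.0002, negative; keep [4.875, 5.0625]

5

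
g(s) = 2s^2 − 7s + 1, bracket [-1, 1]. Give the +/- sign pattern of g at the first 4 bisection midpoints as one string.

+--+

m = 0, g(m) = 1 (+); new bracket [0, 1]
m = 0.5, g(m) = -2 (−); new bracket [0, 0.5]
m = 0.25, g(m) = -0.625 (−); new bracket [0, 0.25]
m = 0.125, g(m) = 0.1562 (+); new bracket [0.125, 0.25]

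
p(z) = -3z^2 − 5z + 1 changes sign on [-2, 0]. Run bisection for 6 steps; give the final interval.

[-1.875, -1.84375]

m = -1, p(m) = 3 (+); new bracket [-2, -1]
m = -1.5, p(m) = 1.75 (+); new bracket [-2, -1.5]
m = -1.75, p(m) = 0.5625 (+); new bracket [-2, -1.75]
m = -1.875, p(m) = -0.1719 (−); new bracket [-1.875, -1.75]
m = -1.8125, p(m) = 0.207 (+); new bracket [-1.875, -1.8125]
m = -1.84375, p(m) = 0.0205 (+); new bracket [-1.875, -1.84375]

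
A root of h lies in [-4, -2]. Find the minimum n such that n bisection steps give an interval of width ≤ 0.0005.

Width after n steps is 2/2^n. Need 2^n ≥ 2/0.0005 = 4000.
2^11 = 2048 < 4000 ≤ 2^12 = 4096, so n = 12.

12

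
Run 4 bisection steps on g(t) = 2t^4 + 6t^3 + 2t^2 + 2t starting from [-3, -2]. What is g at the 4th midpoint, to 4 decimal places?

1.8526

t = -2.5 gives g = -8.125, negative; keep [-3, -2.5]
t = -2.75 gives g = -0.773438, negative; keep [-3, -2.75]
t = -2.875 gives g = 4.840332, positive; keep [-2.875, -2.75]
t = -2.8125 gives g = 1.8526, positive; keep [-2.8125, -2.75]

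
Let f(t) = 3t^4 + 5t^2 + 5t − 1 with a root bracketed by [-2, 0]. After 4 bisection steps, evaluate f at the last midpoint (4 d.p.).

0.2117

midpoint -1: f = 2 > 0 → [-1, 0]
midpoint -0.5: f = -2.0625 < 0 → [-1, -0.5]
midpoint -0.75: f = -0.988281 < 0 → [-1, -0.75]
midpoint -0.875: f = 0.2117 > 0 → [-0.875, -0.75]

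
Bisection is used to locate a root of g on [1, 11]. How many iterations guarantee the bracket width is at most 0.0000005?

Width after n steps is 10/2^n. Need 2^n ≥ 10/0.0000005 = 20000000.
2^24 = 16777216 < 20000000 ≤ 2^25 = 33554432, so n = 25.

25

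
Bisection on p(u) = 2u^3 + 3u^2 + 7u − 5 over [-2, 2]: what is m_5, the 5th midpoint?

0.625

m = 0, p(m) = -5 (−); new bracket [0, 2]
m = 1, p(m) = 7 (+); new bracket [0, 1]
m = 0.5, p(m) = -0.5 (−); new bracket [0.5, 1]
m = 0.75, p(m) = 2.7812 (+); new bracket [0.5, 0.75]
m = 0.625, p(m) = 1.0352 (+); new bracket [0.5, 0.625]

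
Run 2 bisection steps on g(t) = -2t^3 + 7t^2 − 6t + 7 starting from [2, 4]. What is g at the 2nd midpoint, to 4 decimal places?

t = 3 gives g = -2, negative; keep [2, 3]
t = 2.5 gives g = 4.5, positive; keep [2.5, 3]

4.5000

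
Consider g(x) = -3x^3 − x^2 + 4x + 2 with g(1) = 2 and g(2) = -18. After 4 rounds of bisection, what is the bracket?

[1.1875, 1.25]

g(1.5) = -4.375 < 0, so the root lies in [1, 1.5]
g(1.25) = -0.421875 < 0, so the root lies in [1, 1.25]
g(1.125) = 0.962891 > 0, so the root lies in [1.125, 1.25]
g(1.1875) = 0.3162 > 0, so the root lies in [1.1875, 1.25]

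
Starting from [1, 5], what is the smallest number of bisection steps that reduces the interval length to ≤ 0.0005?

Width after n steps is 4/2^n. Need 2^n ≥ 4/0.0005 = 8000.
2^12 = 4096 < 8000 ≤ 2^13 = 8192, so n = 13.

13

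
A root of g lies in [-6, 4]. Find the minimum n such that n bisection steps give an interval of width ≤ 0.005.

11

Width after n steps is 10/2^n. Need 2^n ≥ 10/0.005 = 2000.
2^10 = 1024 < 2000 ≤ 2^11 = 2048, so n = 11.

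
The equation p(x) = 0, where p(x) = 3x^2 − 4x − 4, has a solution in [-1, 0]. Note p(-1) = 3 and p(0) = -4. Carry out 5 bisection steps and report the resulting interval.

[-0.6875, -0.65625]

x = -0.5 gives p = -1.25, negative; keep [-1, -0.5]
x = -0.75 gives p = 0.6875, positive; keep [-0.75, -0.5]
x = -0.625 gives p = -0.328125, negative; keep [-0.75, -0.625]
x = -0.6875 gives p = 0.168, positive; keep [-0.6875, -0.625]
x = -0.65625 gives p = -0.083, negative; keep [-0.6875, -0.65625]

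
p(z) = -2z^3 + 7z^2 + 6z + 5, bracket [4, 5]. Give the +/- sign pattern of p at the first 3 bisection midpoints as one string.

midpoint 4.5: p = -8.5 < 0 → [4, 4.5]
midpoint 4.25: p = 3.40625 > 0 → [4.25, 4.5]
midpoint 4.375: p = -2.246094 < 0 → [4.25, 4.375]

-+-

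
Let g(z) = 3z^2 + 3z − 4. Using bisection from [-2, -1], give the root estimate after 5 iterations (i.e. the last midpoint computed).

midpoint -1.5: g = -1.75 < 0 → [-2, -1.5]
midpoint -1.75: g = -0.0625 < 0 → [-2, -1.75]
midpoint -1.875: g = 0.921875 > 0 → [-1.875, -1.75]
midpoint -1.8125: g = 0.418 > 0 → [-1.8125, -1.75]
midpoint -1.78125: g = 0.1748 > 0 → [-1.78125, -1.75]

-1.78125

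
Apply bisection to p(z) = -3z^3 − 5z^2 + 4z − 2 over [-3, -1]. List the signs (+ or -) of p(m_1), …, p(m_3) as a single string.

-+-

z = -2 gives p = -6, negative; keep [-3, -2]
z = -2.5 gives p = 3.625, positive; keep [-2.5, -2]
z = -2.25 gives p = -2.140625, negative; keep [-2.5, -2.25]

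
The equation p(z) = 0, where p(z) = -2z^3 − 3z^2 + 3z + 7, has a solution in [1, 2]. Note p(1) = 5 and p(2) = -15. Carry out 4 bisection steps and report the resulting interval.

[1.375, 1.4375]

z = 1.5 gives p = -2, negative; keep [1, 1.5]
z = 1.25 gives p = 2.15625, positive; keep [1.25, 1.5]
z = 1.375 gives p = 0.253906, positive; keep [1.375, 1.5]
z = 1.4375 gives p = -0.8276, negative; keep [1.375, 1.4375]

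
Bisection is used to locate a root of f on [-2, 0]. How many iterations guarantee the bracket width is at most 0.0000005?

22

Width after n steps is 2/2^n. Need 2^n ≥ 2/0.0000005 = 4000000.
2^21 = 2097152 < 4000000 ≤ 2^22 = 4194304, so n = 22.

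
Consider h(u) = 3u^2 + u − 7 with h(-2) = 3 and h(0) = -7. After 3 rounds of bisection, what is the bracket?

[-1.75, -1.5]

midpoint -1: h = -5 < 0 → [-2, -1]
midpoint -1.5: h = -1.75 < 0 → [-2, -1.5]
midpoint -1.75: h = 0.4375 > 0 → [-1.75, -1.5]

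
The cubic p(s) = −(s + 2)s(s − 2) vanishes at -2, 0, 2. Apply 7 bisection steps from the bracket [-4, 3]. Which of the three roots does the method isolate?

p(-0.5) = -1.875 < 0, so the root lies in [-4, -0.5]
p(-2.25) = 2.390625 > 0, so the root lies in [-2.25, -0.5]
p(-1.375) = -2.900391 < 0, so the root lies in [-2.25, -1.375]
p(-1.8125) = -1.2957 < 0, so the root lies in [-2.25, -1.8125]
p(-2.03125) = 0.2559 > 0, so the root lies in [-2.03125, -1.8125]
p(-1.921875) = -0.5889 < 0, so the root lies in [-2.03125, -1.921875]
p(-1.9765625) = -0.1842 < 0, so the root lies in [-2.03125, -1.9765625]

-2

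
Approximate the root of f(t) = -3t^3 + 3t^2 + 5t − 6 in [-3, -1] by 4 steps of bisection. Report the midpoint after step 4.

-1.375

midpoint -2: f = 20 > 0 → [-2, -1]
midpoint -1.5: f = 3.375 > 0 → [-1.5, -1]
midpoint -1.25: f = -1.703125 < 0 → [-1.5, -1.25]
midpoint -1.375: f = 0.5957 > 0 → [-1.375, -1.25]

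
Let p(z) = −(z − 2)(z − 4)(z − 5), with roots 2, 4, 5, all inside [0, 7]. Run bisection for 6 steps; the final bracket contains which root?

midpoint 3.5: p = -1.125 < 0 → [0, 3.5]
midpoint 1.75: p = 1.828125 > 0 → [1.75, 3.5]
midpoint 2.625: p = -2.041016 < 0 → [1.75, 2.625]
midpoint 2.1875: p = -0.9558 < 0 → [1.75, 2.1875]
midpoint 1.96875: p = 0.1924 > 0 → [1.96875, 2.1875]
midpoint 2.078125: p = -0.4387 < 0 → [1.96875, 2.078125]

2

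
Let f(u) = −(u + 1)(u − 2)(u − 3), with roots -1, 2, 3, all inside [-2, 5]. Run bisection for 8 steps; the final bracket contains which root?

-1

f(1.5) = -1.875 < 0, so the root lies in [-2, 1.5]
f(-0.25) = -5.484375 < 0, so the root lies in [-2, -0.25]
f(-1.125) = 1.611328 > 0, so the root lies in [-1.125, -0.25]
f(-0.6875) = -3.0969 < 0, so the root lies in [-1.125, -0.6875]
f(-0.90625) = -1.0643 < 0, so the root lies in [-1.125, -0.90625]
f(-1.015625) = 0.1892 > 0, so the root lies in [-1.015625, -0.90625]
f(-0.9609375) = -0.4581 < 0, so the root lies in [-1.015625, -0.9609375]
f(-0.98828125) = -0.1397 < 0, so the root lies in [-1.015625, -0.98828125]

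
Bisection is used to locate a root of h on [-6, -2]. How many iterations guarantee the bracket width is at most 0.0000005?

23

Width after n steps is 4/2^n. Need 2^n ≥ 4/0.0000005 = 8000000.
2^22 = 4194304 < 8000000 ≤ 2^23 = 8388608, so n = 23.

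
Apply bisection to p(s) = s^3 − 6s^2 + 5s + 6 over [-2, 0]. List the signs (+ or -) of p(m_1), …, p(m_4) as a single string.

midpoint -1: p = -6 < 0 → [-1, 0]
midpoint -0.5: p = 1.875 > 0 → [-1, -0.5]
midpoint -0.75: p = -1.546875 < 0 → [-0.75, -0.5]
midpoint -0.625: p = 0.2871 > 0 → [-0.75, -0.625]

-+-+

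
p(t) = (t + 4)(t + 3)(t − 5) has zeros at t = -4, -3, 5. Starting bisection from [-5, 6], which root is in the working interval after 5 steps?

midpoint 0.5: p = -70.875 < 0 → [0.5, 6]
midpoint 3.25: p = -79.296875 < 0 → [3.25, 6]
midpoint 4.625: p = -24.662109 < 0 → [4.625, 6]
midpoint 5.3125: p = 24.1907 > 0 → [4.625, 5.3125]
midpoint 4.96875: p = -2.2334 < 0 → [4.96875, 5.3125]

5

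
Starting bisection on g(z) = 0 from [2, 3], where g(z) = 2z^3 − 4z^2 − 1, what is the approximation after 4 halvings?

2.0625

midpoint 2.5: g = 5.25 > 0 → [2, 2.5]
midpoint 2.25: g = 1.53125 > 0 → [2, 2.25]
midpoint 2.125: g = 0.128906 > 0 → [2, 2.125]
midpoint 2.0625: g = -0.4683 < 0 → [2.0625, 2.125]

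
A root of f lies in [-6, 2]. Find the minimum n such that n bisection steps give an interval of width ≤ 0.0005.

14

Width after n steps is 8/2^n. Need 2^n ≥ 8/0.0005 = 16000.
2^13 = 8192 < 16000 ≤ 2^14 = 16384, so n = 14.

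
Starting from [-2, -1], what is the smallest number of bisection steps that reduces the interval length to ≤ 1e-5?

17

Width after n steps is 1/2^n. Need 2^n ≥ 1/1e-5 = 100000.
2^16 = 65536 < 100000 ≤ 2^17 = 131072, so n = 17.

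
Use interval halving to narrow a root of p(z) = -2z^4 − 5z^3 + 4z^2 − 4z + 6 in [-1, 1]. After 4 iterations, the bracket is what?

[0.875, 1]

z = 0 gives p = 6, positive; keep [0, 1]
z = 0.5 gives p = 4.25, positive; keep [0.5, 1]
z = 0.75 gives p = 2.507812, positive; keep [0.75, 1]
z = 0.875 gives p = 1.0405, positive; keep [0.875, 1]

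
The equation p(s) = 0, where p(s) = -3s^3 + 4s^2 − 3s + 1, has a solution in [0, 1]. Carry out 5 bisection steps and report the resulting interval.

[0.59375, 0.625]

p(0.5) = 0.125 > 0, so the root lies in [0.5, 1]
p(0.75) = -0.265625 < 0, so the root lies in [0.5, 0.75]
p(0.625) = -0.044922 < 0, so the root lies in [0.5, 0.625]
p(0.5625) = 0.0442 > 0, so the root lies in [0.5625, 0.625]
p(0.59375) = 0.0009 > 0, so the root lies in [0.59375, 0.625]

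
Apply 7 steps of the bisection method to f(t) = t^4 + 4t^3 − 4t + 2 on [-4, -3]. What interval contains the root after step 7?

[-3.6640625, -3.65625]

midpoint -3.5: f = -5.4375 < 0 → [-4, -3.5]
midpoint -3.75: f = 3.816406 > 0 → [-3.75, -3.5]
midpoint -3.625: f = -1.363037 < 0 → [-3.75, -3.625]
midpoint -3.6875: f = 1.0808 > 0 → [-3.6875, -3.625]
midpoint -3.65625: f = -0.1766 < 0 → [-3.6875, -3.65625]
midpoint -3.671875: f = 0.4431 > 0 → [-3.671875, -3.65625]
midpoint -3.6640625: f = 0.131 > 0 → [-3.6640625, -3.65625]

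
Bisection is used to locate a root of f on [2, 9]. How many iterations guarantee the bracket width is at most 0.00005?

18

Width after n steps is 7/2^n. Need 2^n ≥ 7/0.00005 = 140000.
2^17 = 131072 < 140000 ≤ 2^18 = 262144, so n = 18.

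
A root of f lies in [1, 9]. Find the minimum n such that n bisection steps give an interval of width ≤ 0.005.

Width after n steps is 8/2^n. Need 2^n ≥ 8/0.005 = 1600.
2^10 = 1024 < 1600 ≤ 2^11 = 2048, so n = 11.

11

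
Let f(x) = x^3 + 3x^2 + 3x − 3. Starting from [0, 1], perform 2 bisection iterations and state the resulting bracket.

x = 0.5 gives f = -0.625, negative; keep [0.5, 1]
x = 0.75 gives f = 1.359375, positive; keep [0.5, 0.75]

[0.5, 0.75]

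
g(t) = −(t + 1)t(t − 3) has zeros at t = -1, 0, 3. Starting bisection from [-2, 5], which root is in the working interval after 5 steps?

3

g(1.5) = 5.625 > 0, so the root lies in [1.5, 5]
g(3.25) = -3.453125 < 0, so the root lies in [1.5, 3.25]
g(2.375) = 5.009766 > 0, so the root lies in [2.375, 3.25]
g(2.8125) = 2.0105 > 0, so the root lies in [2.8125, 3.25]
g(3.03125) = -0.3819 < 0, so the root lies in [2.8125, 3.03125]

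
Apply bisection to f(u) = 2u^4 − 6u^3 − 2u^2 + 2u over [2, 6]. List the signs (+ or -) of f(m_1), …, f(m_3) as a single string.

u = 4 gives f = 104, positive; keep [2, 4]
u = 3 gives f = -12, negative; keep [3, 4]
u = 3.5 gives f = 25.375, positive; keep [3, 3.5]

+-+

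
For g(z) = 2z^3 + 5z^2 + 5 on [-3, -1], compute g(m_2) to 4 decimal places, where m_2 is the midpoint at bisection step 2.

m = -2, g(m) = 9 (+); new bracket [-3, -2]
m = -2.5, g(m) = 5 (+); new bracket [-3, -2.5]

5.0000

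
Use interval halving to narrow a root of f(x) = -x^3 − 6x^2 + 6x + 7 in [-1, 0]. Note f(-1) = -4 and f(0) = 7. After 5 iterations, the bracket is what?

f(-0.5) = 2.625 > 0, so the root lies in [-1, -0.5]
f(-0.75) = -0.453125 < 0, so the root lies in [-0.75, -0.5]
f(-0.625) = 1.150391 > 0, so the root lies in [-0.75, -0.625]
f(-0.6875) = 0.364 > 0, so the root lies in [-0.75, -0.6875]
f(-0.71875) = -0.0408 < 0, so the root lies in [-0.71875, -0.6875]

[-0.71875, -0.6875]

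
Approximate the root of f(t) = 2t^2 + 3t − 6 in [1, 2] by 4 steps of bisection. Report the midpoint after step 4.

1.1875

t = 1.5 gives f = 3, positive; keep [1, 1.5]
t = 1.25 gives f = 0.875, positive; keep [1, 1.25]
t = 1.125 gives f = -0.09375, negative; keep [1.125, 1.25]
t = 1.1875 gives f = 0.3828, positive; keep [1.125, 1.1875]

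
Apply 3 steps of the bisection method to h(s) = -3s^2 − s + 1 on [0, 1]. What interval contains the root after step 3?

[0.375, 0.5]

m = 0.5, h(m) = -0.25 (−); new bracket [0, 0.5]
m = 0.25, h(m) = 0.5625 (+); new bracket [0.25, 0.5]
m = 0.375, h(m) = 0.203125 (+); new bracket [0.375, 0.5]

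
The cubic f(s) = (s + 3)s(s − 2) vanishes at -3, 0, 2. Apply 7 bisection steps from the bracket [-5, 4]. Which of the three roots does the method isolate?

m = -0.5, f(m) = 3.125 (+); new bracket [-5, -0.5]
m = -2.75, f(m) = 3.265625 (+); new bracket [-5, -2.75]
m = -3.875, f(m) = -19.919922 (−); new bracket [-3.875, -2.75]
m = -3.3125, f(m) = -5.4993 (−); new bracket [-3.3125, -2.75]
m = -3.03125, f(m) = -0.4766 (−); new bracket [-3.03125, -2.75]
m = -2.890625, f(m) = 1.5462 (+); new bracket [-3.03125, -2.890625]
m = -2.9609375, f(m) = 0.5738 (+); new bracket [-3.03125, -2.9609375]

-3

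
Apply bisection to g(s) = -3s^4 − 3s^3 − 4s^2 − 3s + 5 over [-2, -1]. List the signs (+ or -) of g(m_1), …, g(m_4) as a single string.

-+--

s = -1.5 gives g = -4.5625, negative; keep [-1.5, -1]
s = -1.25 gives g = 1.035156, positive; keep [-1.5, -1.25]
s = -1.375 gives g = -1.362061, negative; keep [-1.375, -1.25]
s = -1.3125 gives g = -0.0728, negative; keep [-1.3125, -1.25]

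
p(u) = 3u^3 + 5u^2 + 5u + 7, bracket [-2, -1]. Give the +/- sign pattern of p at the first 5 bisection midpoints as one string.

m = -1.5, p(m) = 0.625 (+); new bracket [-2, -1.5]
m = -1.75, p(m) = -2.515625 (−); new bracket [-1.75, -1.5]
m = -1.625, p(m) = -0.794922 (−); new bracket [-1.625, -1.5]
m = -1.5625, p(m) = -0.0496 (−); new bracket [-1.5625, -1.5]
m = -1.53125, p(m) = 0.2963 (+); new bracket [-1.5625, -1.53125]

+---+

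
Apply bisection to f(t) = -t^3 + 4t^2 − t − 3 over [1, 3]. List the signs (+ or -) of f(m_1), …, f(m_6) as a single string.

+++---

t = 2 gives f = 3, positive; keep [1, 2]
t = 1.5 gives f = 1.125, positive; keep [1, 1.5]
t = 1.25 gives f = 0.046875, positive; keep [1, 1.25]
t = 1.125 gives f = -0.4863, negative; keep [1.125, 1.25]
t = 1.1875 gives f = -0.2214, negative; keep [1.1875, 1.25]
t = 1.21875 gives f = -0.0876, negative; keep [1.21875, 1.25]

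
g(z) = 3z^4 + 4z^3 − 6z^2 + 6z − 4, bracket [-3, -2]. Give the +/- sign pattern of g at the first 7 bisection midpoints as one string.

z = -2.5 gives g = -1.8125, negative; keep [-3, -2.5]
z = -2.75 gives g = 22.511719, positive; keep [-2.75, -2.5]
z = -2.625 gives g = 8.996826, positive; keep [-2.625, -2.5]
z = -2.5625 gives g = 3.274, positive; keep [-2.5625, -2.5]
z = -2.53125 gives g = 0.6536, positive; keep [-2.53125, -2.5]
z = -2.515625 gives g = -0.5984, negative; keep [-2.53125, -2.515625]
z = -2.5234375 gives g = 0.0228, positive; keep [-2.5234375, -2.515625]

-++++-+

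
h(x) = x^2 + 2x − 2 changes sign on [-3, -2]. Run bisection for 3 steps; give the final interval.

[-2.75, -2.625]

x = -2.5 gives h = -0.75, negative; keep [-3, -2.5]
x = -2.75 gives h = 0.0625, positive; keep [-2.75, -2.5]
x = -2.625 gives h = -0.359375, negative; keep [-2.75, -2.625]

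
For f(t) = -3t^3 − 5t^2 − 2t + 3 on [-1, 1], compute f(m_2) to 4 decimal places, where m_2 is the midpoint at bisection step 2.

0.3750

m = 0, f(m) = 3 (+); new bracket [0, 1]
m = 0.5, f(m) = 0.375 (+); new bracket [0.5, 1]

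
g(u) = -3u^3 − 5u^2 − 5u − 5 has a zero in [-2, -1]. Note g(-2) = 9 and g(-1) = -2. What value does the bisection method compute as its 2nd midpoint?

-1.25

u = -1.5 gives g = 1.375, positive; keep [-1.5, -1]
u = -1.25 gives g = -0.703125, negative; keep [-1.5, -1.25]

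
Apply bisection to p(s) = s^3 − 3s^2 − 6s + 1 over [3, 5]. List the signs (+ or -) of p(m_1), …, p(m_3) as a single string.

-+-

m = 4, p(m) = -7 (−); new bracket [4, 5]
m = 4.5, p(m) = 4.375 (+); new bracket [4, 4.5]
m = 4.25, p(m) = -1.921875 (−); new bracket [4.25, 4.5]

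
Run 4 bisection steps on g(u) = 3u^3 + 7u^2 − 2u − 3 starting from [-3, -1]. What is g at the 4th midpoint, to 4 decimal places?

1.0449

midpoint -2: g = 5 > 0 → [-3, -2]
midpoint -2.5: g = -1.125 < 0 → [-2.5, -2]
midpoint -2.25: g = 2.765625 > 0 → [-2.5, -2.25]
midpoint -2.375: g = 1.0449 > 0 → [-2.5, -2.375]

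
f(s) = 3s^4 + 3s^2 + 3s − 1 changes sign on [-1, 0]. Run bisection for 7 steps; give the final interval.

[-0.8359375, -0.828125]

f(-0.5) = -1.5625 < 0, so the root lies in [-1, -0.5]
f(-0.75) = -0.613281 < 0, so the root lies in [-1, -0.75]
f(-0.875) = 0.43042 > 0, so the root lies in [-0.875, -0.75]
f(-0.8125) = -0.1496 < 0, so the root lies in [-0.875, -0.8125]
f(-0.84375) = 0.125 > 0, so the root lies in [-0.84375, -0.8125]
f(-0.828125) = -0.0161 < 0, so the root lies in [-0.84375, -0.828125]
f(-0.8359375) = 0.0535 > 0, so the root lies in [-0.8359375, -0.828125]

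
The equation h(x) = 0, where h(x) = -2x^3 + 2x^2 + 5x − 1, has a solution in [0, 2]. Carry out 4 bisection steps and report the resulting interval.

x = 1 gives h = 4, positive; keep [0, 1]
x = 0.5 gives h = 1.75, positive; keep [0, 0.5]
x = 0.25 gives h = 0.34375, positive; keep [0, 0.25]
x = 0.125 gives h = -0.3477, negative; keep [0.125, 0.25]

[0.125, 0.25]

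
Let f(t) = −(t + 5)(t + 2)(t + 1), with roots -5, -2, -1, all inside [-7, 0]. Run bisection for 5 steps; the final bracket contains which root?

-5

m = -3.5, f(m) = -5.625 (−); new bracket [-7, -3.5]
m = -5.25, f(m) = 3.453125 (+); new bracket [-5.25, -3.5]
m = -4.375, f(m) = -5.009766 (−); new bracket [-5.25, -4.375]
m = -4.8125, f(m) = -2.0105 (−); new bracket [-5.25, -4.8125]
m = -5.03125, f(m) = 0.3819 (+); new bracket [-5.03125, -4.8125]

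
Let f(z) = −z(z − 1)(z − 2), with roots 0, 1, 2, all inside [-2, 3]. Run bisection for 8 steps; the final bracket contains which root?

f(0.5) = -0.375 < 0, so the root lies in [-2, 0.5]
f(-0.75) = 3.609375 > 0, so the root lies in [-0.75, 0.5]
f(-0.125) = 0.298828 > 0, so the root lies in [-0.125, 0.5]
f(0.1875) = -0.2761 < 0, so the root lies in [-0.125, 0.1875]
f(0.03125) = -0.0596 < 0, so the root lies in [-0.125, 0.03125]
f(-0.046875) = 0.1004 > 0, so the root lies in [-0.046875, 0.03125]
f(-0.0078125) = 0.0158 > 0, so the root lies in [-0.0078125, 0.03125]
f(0.01171875) = -0.023 < 0, so the root lies in [-0.0078125, 0.01171875]

0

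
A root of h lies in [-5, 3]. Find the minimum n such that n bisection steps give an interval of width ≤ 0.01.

Width after n steps is 8/2^n. Need 2^n ≥ 8/0.01 = 800.
2^9 = 512 < 800 ≤ 2^10 = 1024, so n = 10.

10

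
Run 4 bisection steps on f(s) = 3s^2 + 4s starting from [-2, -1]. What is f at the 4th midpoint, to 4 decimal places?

-0.0820

m = -1.5, f(m) = 0.75 (+); new bracket [-1.5, -1]
m = -1.25, f(m) = -0.3125 (−); new bracket [-1.5, -1.25]
m = -1.375, f(m) = 0.171875 (+); new bracket [-1.375, -1.25]
m = -1.3125, f(m) = -0.082 (−); new bracket [-1.375, -1.3125]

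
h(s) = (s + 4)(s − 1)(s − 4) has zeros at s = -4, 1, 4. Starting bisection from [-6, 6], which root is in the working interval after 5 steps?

-4

h(0) = 16 > 0, so the root lies in [-6, 0]
h(-3) = 28 > 0, so the root lies in [-6, -3]
h(-4.5) = -23.375 < 0, so the root lies in [-4.5, -3]
h(-3.75) = 9.2031 > 0, so the root lies in [-4.5, -3.75]
h(-4.125) = -5.2051 < 0, so the root lies in [-4.125, -3.75]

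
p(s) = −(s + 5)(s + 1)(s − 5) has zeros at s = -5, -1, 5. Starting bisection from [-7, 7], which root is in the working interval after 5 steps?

5

p(0) = 25 > 0, so the root lies in [0, 7]
p(3.5) = 57.375 > 0, so the root lies in [3.5, 7]
p(5.25) = -16.015625 < 0, so the root lies in [3.5, 5.25]
p(4.375) = 31.4941 > 0, so the root lies in [4.375, 5.25]
p(4.8125) = 10.6941 > 0, so the root lies in [4.8125, 5.25]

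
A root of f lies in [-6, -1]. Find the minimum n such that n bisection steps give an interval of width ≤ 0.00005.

17

Width after n steps is 5/2^n. Need 2^n ≥ 5/0.00005 = 100000.
2^16 = 65536 < 100000 ≤ 2^17 = 131072, so n = 17.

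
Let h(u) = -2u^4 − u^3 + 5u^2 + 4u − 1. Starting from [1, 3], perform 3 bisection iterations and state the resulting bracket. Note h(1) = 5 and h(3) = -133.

m = 2, h(m) = -13 (−); new bracket [1, 2]
m = 1.5, h(m) = 2.75 (+); new bracket [1.5, 2]
m = 1.75, h(m) = -2.804688 (−); new bracket [1.5, 1.75]

[1.5, 1.75]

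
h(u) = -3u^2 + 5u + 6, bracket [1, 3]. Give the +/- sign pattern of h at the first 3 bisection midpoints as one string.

midpoint 2: h = 4 > 0 → [2, 3]
midpoint 2.5: h = -0.25 < 0 → [2, 2.5]
midpoint 2.25: h = 2.0625 > 0 → [2.25, 2.5]

+-+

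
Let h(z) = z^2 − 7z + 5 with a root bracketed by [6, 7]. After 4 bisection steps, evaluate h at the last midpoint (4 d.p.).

-0.0273

h(6.5) = 1.75 > 0, so the root lies in [6, 6.5]
h(6.25) = 0.3125 > 0, so the root lies in [6, 6.25]
h(6.125) = -0.359375 < 0, so the root lies in [6.125, 6.25]
h(6.1875) = -0.0273 < 0, so the root lies in [6.1875, 6.25]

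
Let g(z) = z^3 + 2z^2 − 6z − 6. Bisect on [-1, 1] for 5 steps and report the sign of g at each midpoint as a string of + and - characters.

z = 0 gives g = -6, negative; keep [-1, 0]
z = -0.5 gives g = -2.625, negative; keep [-1, -0.5]
z = -0.75 gives g = -0.796875, negative; keep [-1, -0.75]
z = -0.875 gives g = 0.1113, positive; keep [-0.875, -0.75]
z = -0.8125 gives g = -0.3411, negative; keep [-0.875, -0.8125]

---+-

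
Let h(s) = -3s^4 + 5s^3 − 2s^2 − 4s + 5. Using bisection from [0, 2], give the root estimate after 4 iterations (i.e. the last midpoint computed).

1.125

m = 1, h(m) = 1 (+); new bracket [1, 2]
m = 1.5, h(m) = -3.8125 (−); new bracket [1, 1.5]
m = 1.25, h(m) = -0.683594 (−); new bracket [1, 1.25]
m = 1.125, h(m) = 0.2825 (+); new bracket [1.125, 1.25]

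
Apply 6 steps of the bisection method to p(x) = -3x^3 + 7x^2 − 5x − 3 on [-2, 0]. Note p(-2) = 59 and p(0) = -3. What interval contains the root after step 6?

[-0.375, -0.34375]

p(-1) = 12 > 0, so the root lies in [-1, 0]
p(-0.5) = 1.625 > 0, so the root lies in [-0.5, 0]
p(-0.25) = -1.265625 < 0, so the root lies in [-0.5, -0.25]
p(-0.375) = 0.0176 > 0, so the root lies in [-0.375, -0.25]
p(-0.3125) = -0.6624 < 0, so the root lies in [-0.375, -0.3125]
p(-0.34375) = -0.3322 < 0, so the root lies in [-0.375, -0.34375]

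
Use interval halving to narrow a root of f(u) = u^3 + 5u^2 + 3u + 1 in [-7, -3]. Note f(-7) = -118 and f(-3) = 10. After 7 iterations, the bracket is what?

[-4.375, -4.34375]

midpoint -5: f = -14 < 0 → [-5, -3]
midpoint -4: f = 5 > 0 → [-5, -4]
midpoint -4.5: f = -2.375 < 0 → [-4.5, -4]
midpoint -4.25: f = 1.7969 > 0 → [-4.5, -4.25]
midpoint -4.375: f = -0.1621 < 0 → [-4.375, -4.25]
midpoint -4.3125: f = 0.8484 > 0 → [-4.375, -4.3125]
midpoint -4.34375: f = 0.351 > 0 → [-4.375, -4.34375]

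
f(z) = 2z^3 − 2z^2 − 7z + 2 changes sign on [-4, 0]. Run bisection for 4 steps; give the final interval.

m = -2, f(m) = -8 (−); new bracket [-2, 0]
m = -1, f(m) = 5 (+); new bracket [-2, -1]
m = -1.5, f(m) = 1.25 (+); new bracket [-2, -1.5]
m = -1.75, f(m) = -2.5938 (−); new bracket [-1.75, -1.5]

[-1.75, -1.5]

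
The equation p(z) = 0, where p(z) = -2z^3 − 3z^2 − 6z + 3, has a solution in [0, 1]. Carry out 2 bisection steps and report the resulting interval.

p(0.5) = -1 < 0, so the root lies in [0, 0.5]
p(0.25) = 1.28125 > 0, so the root lies in [0.25, 0.5]

[0.25, 0.5]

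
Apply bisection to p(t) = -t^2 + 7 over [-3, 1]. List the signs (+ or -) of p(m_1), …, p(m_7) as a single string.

midpoint -1: p = 6 > 0 → [-3, -1]
midpoint -2: p = 3 > 0 → [-3, -2]
midpoint -2.5: p = 0.75 > 0 → [-3, -2.5]
midpoint -2.75: p = -0.5625 < 0 → [-2.75, -2.5]
midpoint -2.625: p = 0.1094 > 0 → [-2.75, -2.625]
midpoint -2.6875: p = -0.2227 < 0 → [-2.6875, -2.625]
midpoint -2.65625: p = -0.0557 < 0 → [-2.65625, -2.625]

+++-+--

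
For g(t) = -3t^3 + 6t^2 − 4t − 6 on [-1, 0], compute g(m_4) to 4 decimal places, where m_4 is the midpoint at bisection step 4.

0.5608

midpoint -0.5: g = -2.125 < 0 → [-1, -0.5]
midpoint -0.75: g = 1.640625 > 0 → [-0.75, -0.5]
midpoint -0.625: g = -0.423828 < 0 → [-0.75, -0.625]
midpoint -0.6875: g = 0.5608 > 0 → [-0.6875, -0.625]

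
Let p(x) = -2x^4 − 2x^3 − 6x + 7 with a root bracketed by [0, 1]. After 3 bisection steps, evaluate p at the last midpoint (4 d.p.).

p(0.5) = 3.625 > 0, so the root lies in [0.5, 1]
p(0.75) = 1.023438 > 0, so the root lies in [0.75, 1]
p(0.875) = -0.762207 < 0, so the root lies in [0.75, 0.875]

-0.7622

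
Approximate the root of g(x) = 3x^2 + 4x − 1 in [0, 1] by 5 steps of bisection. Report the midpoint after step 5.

0.21875

x = 0.5 gives g = 1.75, positive; keep [0, 0.5]
x = 0.25 gives g = 0.1875, positive; keep [0, 0.25]
x = 0.125 gives g = -0.453125, negative; keep [0.125, 0.25]
x = 0.1875 gives g = -0.1445, negative; keep [0.1875, 0.25]
x = 0.21875 gives g = 0.0186, positive; keep [0.1875, 0.21875]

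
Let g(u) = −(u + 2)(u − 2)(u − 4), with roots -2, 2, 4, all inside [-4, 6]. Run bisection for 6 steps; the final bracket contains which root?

m = 1, g(m) = -9 (−); new bracket [-4, 1]
m = -1.5, g(m) = -9.625 (−); new bracket [-4, -1.5]
m = -2.75, g(m) = 24.046875 (+); new bracket [-2.75, -1.5]
m = -2.125, g(m) = 3.1582 (+); new bracket [-2.125, -1.5]
m = -1.8125, g(m) = -4.155 (−); new bracket [-2.125, -1.8125]
m = -1.96875, g(m) = -0.7403 (−); new bracket [-2.125, -1.96875]

-2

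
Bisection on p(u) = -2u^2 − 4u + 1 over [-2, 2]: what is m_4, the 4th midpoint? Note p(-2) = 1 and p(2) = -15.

midpoint 0: p = 1 > 0 → [0, 2]
midpoint 1: p = -5 < 0 → [0, 1]
midpoint 0.5: p = -1.5 < 0 → [0, 0.5]
midpoint 0.25: p = -0.125 < 0 → [0, 0.25]

0.25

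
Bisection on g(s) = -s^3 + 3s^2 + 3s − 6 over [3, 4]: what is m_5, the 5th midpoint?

s = 3.5 gives g = -1.625, negative; keep [3, 3.5]
s = 3.25 gives g = 1.109375, positive; keep [3.25, 3.5]
s = 3.375 gives g = -0.146484, negative; keep [3.25, 3.375]
s = 3.3125 gives g = 0.5085, positive; keep [3.3125, 3.375]
s = 3.34375 gives g = 0.1879, positive; keep [3.34375, 3.375]

3.34375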